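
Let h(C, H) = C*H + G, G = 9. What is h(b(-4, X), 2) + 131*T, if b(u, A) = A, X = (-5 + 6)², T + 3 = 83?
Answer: 10491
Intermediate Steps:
T = 80 (T = -3 + 83 = 80)
X = 1 (X = 1² = 1)
h(C, H) = 9 + C*H (h(C, H) = C*H + 9 = 9 + C*H)
h(b(-4, X), 2) + 131*T = (9 + 1*2) + 131*80 = (9 + 2) + 10480 = 11 + 10480 = 10491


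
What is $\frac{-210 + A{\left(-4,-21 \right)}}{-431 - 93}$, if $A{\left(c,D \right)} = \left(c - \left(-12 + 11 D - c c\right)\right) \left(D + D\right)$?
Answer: $\frac{2730}{131} \approx 20.84$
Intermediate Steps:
$A{\left(c,D \right)} = 2 D \left(12 + c + c^{2} - 11 D\right)$ ($A{\left(c,D \right)} = \left(c - \left(-12 - c^{2} + 11 D\right)\right) 2 D = \left(c + \left(12 + c^{2} - 11 D\right)\right) 2 D = \left(12 + c + c^{2} - 11 D\right) 2 D = 2 D \left(12 + c + c^{2} - 11 D\right)$)
$\frac{-210 + A{\left(-4,-21 \right)}}{-431 - 93} = \frac{-210 + 2 \left(-21\right) \left(12 - 4 + \left(-4\right)^{2} - -231\right)}{-431 - 93} = \frac{-210 + 2 \left(-21\right) \left(12 - 4 + 16 + 231\right)}{-524} = \left(-210 + 2 \left(-21\right) 255\right) \left(- \frac{1}{524}\right) = \left(-210 - 10710\right) \left(- \frac{1}{524}\right) = \left(-10920\right) \left(- \frac{1}{524}\right) = \frac{2730}{131}$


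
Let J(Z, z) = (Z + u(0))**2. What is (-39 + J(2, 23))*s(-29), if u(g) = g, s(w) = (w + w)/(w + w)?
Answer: -35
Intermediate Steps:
s(w) = 1 (s(w) = (2*w)/((2*w)) = (2*w)*(1/(2*w)) = 1)
J(Z, z) = Z**2 (J(Z, z) = (Z + 0)**2 = Z**2)
(-39 + J(2, 23))*s(-29) = (-39 + 2**2)*1 = (-39 + 4)*1 = -35*1 = -35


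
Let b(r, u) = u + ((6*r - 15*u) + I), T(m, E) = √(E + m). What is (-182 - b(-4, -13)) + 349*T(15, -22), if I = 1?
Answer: -341 + 349*I*√7 ≈ -341.0 + 923.37*I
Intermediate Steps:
b(r, u) = 1 - 14*u + 6*r (b(r, u) = u + ((6*r - 15*u) + 1) = u + ((-15*u + 6*r) + 1) = u + (1 - 15*u + 6*r) = 1 - 14*u + 6*r)
(-182 - b(-4, -13)) + 349*T(15, -22) = (-182 - (1 - 14*(-13) + 6*(-4))) + 349*√(-22 + 15) = (-182 - (1 + 182 - 24)) + 349*√(-7) = (-182 - 1*159) + 349*(I*√7) = (-182 - 159) + 349*I*√7 = -341 + 349*I*√7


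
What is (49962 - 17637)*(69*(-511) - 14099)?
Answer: -1595497350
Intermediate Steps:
(49962 - 17637)*(69*(-511) - 14099) = 32325*(-35259 - 14099) = 32325*(-49358) = -1595497350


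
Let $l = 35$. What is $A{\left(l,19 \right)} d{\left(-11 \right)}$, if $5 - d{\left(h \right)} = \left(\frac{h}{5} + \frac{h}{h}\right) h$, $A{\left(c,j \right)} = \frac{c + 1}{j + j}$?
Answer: $- \frac{738}{95} \approx -7.7684$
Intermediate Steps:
$A{\left(c,j \right)} = \frac{1 + c}{2 j}$
$d{\left(h \right)} = 5 - h \left(1 + \frac{h}{5}\right)$ ($d{\left(h \right)} = 5 - \left(\frac{h}{5} + \frac{h}{h}\right) h = 5 - \left(h \frac{1}{5} + 1\right) h = 5 - \left(\frac{h}{5} + 1\right) h = 5 - \left(1 + \frac{h}{5}\right) h = 5 - h \left(1 + \frac{h}{5}\right)$)
$A{\left(l,19 \right)} d{\left(-11 \right)} = \frac{1 + 35}{2 \cdot 19} \left(5 - -11 - \frac{\left(-11\right)^{2}}{5}\right) = \frac{1}{2} \cdot \frac{1}{19} \cdot 36 \left(5 + 11 - \frac{121}{5}\right) = \frac{18 \left(5 + 11 - \frac{121}{5}\right)}{19} = \frac{18}{19} \left(- \frac{41}{5}\right) = - \frac{738}{95}$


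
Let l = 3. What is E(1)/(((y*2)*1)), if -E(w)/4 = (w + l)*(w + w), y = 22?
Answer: -8/11 ≈ -0.72727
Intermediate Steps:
E(w) = -8*w*(3 + w) (E(w) = -4*(w + 3)*(w + w) = -4*(3 + w)*2*w = -8*w*(3 + w))
E(1)/(((y*2)*1)) = (-8*1*(3 + 1))/(((22*2)*1)) = (-8*1*4)/((44*1)) = -32/44 = -32*1/44 = -8/11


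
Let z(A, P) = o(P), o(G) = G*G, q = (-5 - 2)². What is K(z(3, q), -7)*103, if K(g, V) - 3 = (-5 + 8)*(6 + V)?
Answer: 0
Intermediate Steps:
q = 49 (q = (-7)² = 49)
o(G) = G²
z(A, P) = P²
K(g, V) = 21 + 3*V (K(g, V) = 3 + (-5 + 8)*(6 + V) = 3 + 3*(6 + V) = 3 + (18 + 3*V) = 21 + 3*V)
K(z(3, q), -7)*103 = (21 + 3*(-7))*103 = (21 - 21)*103 = 0*103 = 0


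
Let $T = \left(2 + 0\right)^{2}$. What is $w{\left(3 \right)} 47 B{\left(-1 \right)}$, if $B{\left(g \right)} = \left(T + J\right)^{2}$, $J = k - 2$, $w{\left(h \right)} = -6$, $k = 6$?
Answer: $-18048$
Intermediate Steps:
$J = 4$ ($J = 6 - 2 = 4$)
$T = 4$ ($T = 2^{2} = 4$)
$B{\left(g \right)} = 64$ ($B{\left(g \right)} = \left(4 + 4\right)^{2} = 8^{2} = 64$)
$w{\left(3 \right)} 47 B{\left(-1 \right)} = \left(-6\right) 47 \cdot 64 = \left(-282\right) 64 = -18048$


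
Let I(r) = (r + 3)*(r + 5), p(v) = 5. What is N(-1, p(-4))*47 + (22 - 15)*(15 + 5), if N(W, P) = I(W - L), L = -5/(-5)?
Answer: 281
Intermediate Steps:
L = 1 (L = -5*(-⅕) = 1)
I(r) = (3 + r)*(5 + r)
N(W, P) = 7 + (-1 + W)² + 8*W (N(W, P) = 15 + (W - 1*1)² + 8*(W - 1*1) = 15 + (W - 1)² + 8*(W - 1) = 15 + (-1 + W)² + 8*(-1 + W) = 15 + (-1 + W)² + (-8 + 8*W) = 7 + (-1 + W)² + 8*W)
N(-1, p(-4))*47 + (22 - 15)*(15 + 5) = (8 + (-1)² + 6*(-1))*47 + (22 - 15)*(15 + 5) = (8 + 1 - 6)*47 + 7*20 = 3*47 + 140 = 141 + 140 = 281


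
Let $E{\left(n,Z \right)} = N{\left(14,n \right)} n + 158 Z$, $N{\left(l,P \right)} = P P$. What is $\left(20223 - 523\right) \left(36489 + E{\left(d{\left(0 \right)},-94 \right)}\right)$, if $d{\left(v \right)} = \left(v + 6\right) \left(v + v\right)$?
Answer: $426248900$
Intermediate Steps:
$N{\left(l,P \right)} = P^{2}$
$d{\left(v \right)} = 2 v \left(6 + v\right)$ ($d{\left(v \right)} = \left(6 + v\right) 2 v = 2 v \left(6 + v\right)$)
$E{\left(n,Z \right)} = n^{3} + 158 Z$ ($E{\left(n,Z \right)} = n^{2} n + 158 Z = n^{3} + 158 Z$)
$\left(20223 - 523\right) \left(36489 + E{\left(d{\left(0 \right)},-94 \right)}\right) = \left(20223 - 523\right) \left(36489 + \left(\left(2 \cdot 0 \left(6 + 0\right)\right)^{3} + 158 \left(-94\right)\right)\right) = 19700 \left(36489 - \left(14852 - \left(2 \cdot 0 \cdot 6\right)^{3}\right)\right) = 19700 \left(36489 - \left(14852 - 0^{3}\right)\right) = 19700 \left(36489 + \left(0 - 14852\right)\right) = 19700 \left(36489 - 14852\right) = 19700 \cdot 21637 = 426248900$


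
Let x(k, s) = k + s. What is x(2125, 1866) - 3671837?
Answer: -3667846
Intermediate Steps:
x(2125, 1866) - 3671837 = (2125 + 1866) - 3671837 = 3991 - 3671837 = -3667846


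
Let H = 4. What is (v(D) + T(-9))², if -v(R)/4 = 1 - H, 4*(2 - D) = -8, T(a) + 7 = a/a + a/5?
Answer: 441/25 ≈ 17.640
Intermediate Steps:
T(a) = -6 + a/5 (T(a) = -7 + (a/a + a/5) = -7 + (1 + a*(⅕)) = -7 + (1 + a/5) = -6 + a/5)
D = 4 (D = 2 - ¼*(-8) = 2 + 2 = 4)
v(R) = 12 (v(R) = -4*(1 - 1*4) = -4*(1 - 4) = -4*(-3) = 12)
(v(D) + T(-9))² = (12 + (-6 + (⅕)*(-9)))² = (12 + (-6 - 9/5))² = (12 - 39/5)² = (21/5)² = 441/25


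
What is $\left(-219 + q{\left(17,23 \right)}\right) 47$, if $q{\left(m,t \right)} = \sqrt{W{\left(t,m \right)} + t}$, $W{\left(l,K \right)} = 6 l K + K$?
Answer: $-10293 + 47 \sqrt{2386} \approx -7997.2$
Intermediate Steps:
$W{\left(l,K \right)} = K + 6 K l$ ($W{\left(l,K \right)} = 6 K l + K = K + 6 K l$)
$q{\left(m,t \right)} = \sqrt{t + m \left(1 + 6 t\right)}$ ($q{\left(m,t \right)} = \sqrt{m \left(1 + 6 t\right) + t} = \sqrt{t + m \left(1 + 6 t\right)}$)
$\left(-219 + q{\left(17,23 \right)}\right) 47 = \left(-219 + \sqrt{23 + 17 \left(1 + 6 \cdot 23\right)}\right) 47 = \left(-219 + \sqrt{23 + 17 \left(1 + 138\right)}\right) 47 = \left(-219 + \sqrt{23 + 17 \cdot 139}\right) 47 = \left(-219 + \sqrt{23 + 2363}\right) 47 = \left(-219 + \sqrt{2386}\right) 47 = -10293 + 47 \sqrt{2386}$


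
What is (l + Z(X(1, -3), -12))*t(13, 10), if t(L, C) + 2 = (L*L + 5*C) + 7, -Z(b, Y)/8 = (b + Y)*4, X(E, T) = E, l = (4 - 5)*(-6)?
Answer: 80192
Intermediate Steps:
l = 6 (l = -1*(-6) = 6)
Z(b, Y) = -32*Y - 32*b (Z(b, Y) = -8*(b + Y)*4 = -8*(Y + b)*4 = -8*(4*Y + 4*b) = -32*Y - 32*b)
t(L, C) = 5 + L**2 + 5*C (t(L, C) = -2 + ((L*L + 5*C) + 7) = -2 + ((L**2 + 5*C) + 7) = -2 + (7 + L**2 + 5*C) = 5 + L**2 + 5*C)
(l + Z(X(1, -3), -12))*t(13, 10) = (6 + (-32*(-12) - 32*1))*(5 + 13**2 + 5*10) = (6 + (384 - 32))*(5 + 169 + 50) = (6 + 352)*224 = 358*224 = 80192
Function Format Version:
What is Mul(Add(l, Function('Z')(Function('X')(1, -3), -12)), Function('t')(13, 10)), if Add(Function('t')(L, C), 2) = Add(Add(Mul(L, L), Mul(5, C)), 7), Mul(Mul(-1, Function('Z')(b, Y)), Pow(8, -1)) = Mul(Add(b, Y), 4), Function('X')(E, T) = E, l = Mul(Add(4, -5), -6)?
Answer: 80192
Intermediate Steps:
l = 6 (l = Mul(-1, -6) = 6)
Function('Z')(b, Y) = Add(Mul(-32, Y), Mul(-32, b)) (Function('Z')(b, Y) = Mul(-8, Mul(Add(b, Y), 4)) = Mul(-8, Mul(Add(Y, b), 4)) = Mul(-8, Add(Mul(4, Y), Mul(4, b))) = Add(Mul(-32, Y), Mul(-32, b)))
Function('t')(L, C) = Add(5, Pow(L, 2), Mul(5, C)) (Function('t')(L, C) = Add(-2, Add(Add(Mul(L, L), Mul(5, C)), 7)) = Add(-2, Add(Add(Pow(L, 2), Mul(5, C)), 7)) = Add(-2, Add(7, Pow(L, 2), Mul(5, C))) = Add(5, Pow(L, 2), Mul(5, C)))
Mul(Add(l, Function('Z')(Function('X')(1, -3), -12)), Function('t')(13, 10)) = Mul(Add(6, Add(Mul(-32, -12), Mul(-32, 1))), Add(5, Pow(13, 2), Mul(5, 10))) = Mul(Add(6, Add(384, -32)), Add(5, 169, 50)) = Mul(Add(6, 352), 224) = Mul(358, 224) = 80192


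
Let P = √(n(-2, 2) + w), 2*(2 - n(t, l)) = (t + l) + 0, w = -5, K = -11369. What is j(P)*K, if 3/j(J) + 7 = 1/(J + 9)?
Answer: 19747953/3991 - 34107*I*√3/3991 ≈ 4948.1 - 14.802*I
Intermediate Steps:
n(t, l) = 2 - l/2 - t/2 (n(t, l) = 2 - ((t + l) + 0)/2 = 2 - ((l + t) + 0)/2 = 2 - (l + t)/2 = 2 + (-l/2 - t/2) = 2 - l/2 - t/2)
P = I*√3 (P = √((2 - ½*2 - ½*(-2)) - 5) = √((2 - 1 + 1) - 5) = √(2 - 5) = √(-3) = I*√3 ≈ 1.732*I)
j(J) = 3/(-7 + 1/(9 + J)) (j(J) = 3/(-7 + 1/(J + 9)) = 3/(-7 + 1/(9 + J)))
j(P)*K = (3*(-9 - I*√3)/(62 + 7*(I*√3)))*(-11369) = (3*(-9 - I*√3)/(62 + 7*I*√3))*(-11369) = -34107*(-9 - I*√3)/(62 + 7*I*√3)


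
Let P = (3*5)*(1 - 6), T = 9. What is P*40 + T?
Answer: -2991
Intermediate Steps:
P = -75 (P = 15*(-5) = -75)
P*40 + T = -75*40 + 9 = -3000 + 9 = -2991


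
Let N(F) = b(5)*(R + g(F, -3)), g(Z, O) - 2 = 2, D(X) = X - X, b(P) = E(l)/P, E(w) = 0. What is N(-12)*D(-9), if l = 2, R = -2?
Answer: 0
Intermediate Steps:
b(P) = 0 (b(P) = 0/P = 0)
D(X) = 0
g(Z, O) = 4 (g(Z, O) = 2 + 2 = 4)
N(F) = 0 (N(F) = 0*(-2 + 4) = 0*2 = 0)
N(-12)*D(-9) = 0*0 = 0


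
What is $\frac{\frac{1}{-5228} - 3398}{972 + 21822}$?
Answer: $- \frac{17764745}{119167032} \approx -0.14907$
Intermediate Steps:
$\frac{\frac{1}{-5228} - 3398}{972 + 21822} = \frac{- \frac{1}{5228} - 3398}{22794} = \left(- \frac{17764745}{5228}\right) \frac{1}{22794} = - \frac{17764745}{119167032}$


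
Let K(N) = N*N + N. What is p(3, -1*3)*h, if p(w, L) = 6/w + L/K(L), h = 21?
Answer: 63/2 ≈ 31.500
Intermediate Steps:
K(N) = N + N**2 (K(N) = N**2 + N = N + N**2)
p(w, L) = 1/(1 + L) + 6/w (p(w, L) = 6/w + L/((L*(1 + L))) = 6/w + L*(1/(L*(1 + L))) = 6/w + 1/(1 + L) = 1/(1 + L) + 6/w)
p(3, -1*3)*h = ((6 + 3 + 6*(-1*3))/(3*(1 - 1*3)))*21 = ((6 + 3 + 6*(-3))/(3*(1 - 3)))*21 = ((1/3)*(6 + 3 - 18)/(-2))*21 = ((1/3)*(-1/2)*(-9))*21 = (3/2)*21 = 63/2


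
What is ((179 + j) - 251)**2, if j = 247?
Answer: 30625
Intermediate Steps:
((179 + j) - 251)**2 = ((179 + 247) - 251)**2 = (426 - 251)**2 = 175**2 = 30625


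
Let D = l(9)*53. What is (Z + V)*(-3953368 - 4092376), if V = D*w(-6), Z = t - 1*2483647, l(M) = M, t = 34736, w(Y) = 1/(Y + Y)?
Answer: 19703630803108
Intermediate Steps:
w(Y) = 1/(2*Y)
Z = -2448911 (Z = 34736 - 1*2483647 = 34736 - 2483647 = -2448911)
D = 477 (D = 9*53 = 477)
V = -159/4 (V = 477*((1/2)/(-6)) = 477*((1/2)*(-1/6)) = 477*(-1/12) = -159/4 ≈ -39.750)
(Z + V)*(-3953368 - 4092376) = (-2448911 - 159/4)*(-3953368 - 4092376) = -9795803/4*(-8045744) = 19703630803108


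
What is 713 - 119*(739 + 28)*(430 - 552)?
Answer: 11136019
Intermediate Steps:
713 - 119*(739 + 28)*(430 - 552) = 713 - 91273*(-122) = 713 - 119*(-93574) = 713 + 11135306 = 11136019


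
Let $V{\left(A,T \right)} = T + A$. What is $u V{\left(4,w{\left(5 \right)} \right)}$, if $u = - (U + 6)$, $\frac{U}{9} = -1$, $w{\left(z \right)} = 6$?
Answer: $30$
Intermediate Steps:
$U = -9$ ($U = 9 \left(-1\right) = -9$)
$V{\left(A,T \right)} = A + T$
$u = 3$ ($u = - (-9 + 6) = \left(-1\right) \left(-3\right) = 3$)
$u V{\left(4,w{\left(5 \right)} \right)} = 3 \left(4 + 6\right) = 3 \cdot 10 = 30$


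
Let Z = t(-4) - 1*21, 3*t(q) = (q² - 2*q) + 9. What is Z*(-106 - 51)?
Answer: 1570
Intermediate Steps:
t(q) = 3 - 2*q/3 + q²/3 (t(q) = ((q² - 2*q) + 9)/3 = (9 + q² - 2*q)/3 = 3 - 2*q/3 + q²/3)
Z = -10 (Z = (3 - ⅔*(-4) + (⅓)*(-4)²) - 1*21 = (3 + 8/3 + (⅓)*16) - 21 = (3 + 8/3 + 16/3) - 21 = 11 - 21 = -10)
Z*(-106 - 51) = -10*(-106 - 51) = -10*(-157) = 1570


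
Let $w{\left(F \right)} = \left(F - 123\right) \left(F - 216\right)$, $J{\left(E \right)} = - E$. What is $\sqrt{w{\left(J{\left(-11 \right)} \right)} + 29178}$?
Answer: $\sqrt{52138} \approx 228.34$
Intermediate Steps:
$w{\left(F \right)} = \left(-216 + F\right) \left(-123 + F\right)$ ($w{\left(F \right)} = \left(-123 + F\right) \left(-216 + F\right) = \left(-216 + F\right) \left(-123 + F\right)$)
$\sqrt{w{\left(J{\left(-11 \right)} \right)} + 29178} = \sqrt{\left(26568 + \left(\left(-1\right) \left(-11\right)\right)^{2} - 339 \left(\left(-1\right) \left(-11\right)\right)\right) + 29178} = \sqrt{\left(26568 + 11^{2} - 3729\right) + 29178} = \sqrt{\left(26568 + 121 - 3729\right) + 29178} = \sqrt{22960 + 29178} = \sqrt{52138}$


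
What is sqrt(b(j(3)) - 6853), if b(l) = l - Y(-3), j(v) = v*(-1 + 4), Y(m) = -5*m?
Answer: 19*I*sqrt(19) ≈ 82.819*I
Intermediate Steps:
j(v) = 3*v (j(v) = v*3 = 3*v)
b(l) = -15 + l (b(l) = l - (-5)*(-3) = l - 1*15 = l - 15 = -15 + l)
sqrt(b(j(3)) - 6853) = sqrt((-15 + 3*3) - 6853) = sqrt((-15 + 9) - 6853) = sqrt(-6 - 6853) = sqrt(-6859) = 19*I*sqrt(19)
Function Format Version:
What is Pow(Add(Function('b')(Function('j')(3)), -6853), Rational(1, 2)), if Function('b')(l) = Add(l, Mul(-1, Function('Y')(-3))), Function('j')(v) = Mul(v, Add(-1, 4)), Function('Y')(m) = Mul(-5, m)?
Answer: Mul(19, I, Pow(19, Rational(1, 2))) ≈ Mul(82.819, I)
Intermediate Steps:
Function('j')(v) = Mul(3, v) (Function('j')(v) = Mul(v, 3) = Mul(3, v))
Function('b')(l) = Add(-15, l) (Function('b')(l) = Add(l, Mul(-1, Mul(-5, -3))) = Add(l, Mul(-1, 15)) = Add(l, -15) = Add(-15, l))
Pow(Add(Function('b')(Function('j')(3)), -6853), Rational(1, 2)) = Pow(Add(Add(-15, Mul(3, 3)), -6853), Rational(1, 2)) = Pow(Add(Add(-15, 9), -6853), Rational(1, 2)) = Pow(Add(-6, -6853), Rational(1, 2)) = Pow(-6859, Rational(1, 2)) = Mul(19, I, Pow(19, Rational(1, 2)))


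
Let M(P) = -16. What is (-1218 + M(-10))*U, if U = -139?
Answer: 171526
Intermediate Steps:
(-1218 + M(-10))*U = (-1218 - 16)*(-139) = -1234*(-139) = 171526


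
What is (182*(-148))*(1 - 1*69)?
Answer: 1831648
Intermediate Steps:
(182*(-148))*(1 - 1*69) = -26936*(1 - 69) = -26936*(-68) = 1831648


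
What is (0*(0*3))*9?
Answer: 0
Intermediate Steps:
(0*(0*3))*9 = (0*0)*9 = 0*9 = 0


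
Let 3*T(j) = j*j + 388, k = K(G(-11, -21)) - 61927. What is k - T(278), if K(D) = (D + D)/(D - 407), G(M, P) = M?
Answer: -5005604/57 ≈ -87818.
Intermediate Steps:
K(D) = 2*D/(-407 + D) (K(D) = (2*D)/(-407 + D) = 2*D/(-407 + D))
k = -1176612/19 (k = 2*(-11)/(-407 - 11) - 61927 = 2*(-11)/(-418) - 61927 = 2*(-11)*(-1/418) - 61927 = 1/19 - 61927 = -1176612/19 ≈ -61927.)
T(j) = 388/3 + j²/3 (T(j) = (j*j + 388)/3 = (j² + 388)/3 = (388 + j²)/3 = 388/3 + j²/3)
k - T(278) = -1176612/19 - (388/3 + (⅓)*278²) = -1176612/19 - (388/3 + (⅓)*77284) = -1176612/19 - (388/3 + 77284/3) = -1176612/19 - 1*77672/3 = -1176612/19 - 77672/3 = -5005604/57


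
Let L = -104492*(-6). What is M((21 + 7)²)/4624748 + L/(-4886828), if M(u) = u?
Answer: -180978983434/1412521751209 ≈ -0.12812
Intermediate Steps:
L = 626952
M((21 + 7)²)/4624748 + L/(-4886828) = (21 + 7)²/4624748 + 626952/(-4886828) = 28²*(1/4624748) + 626952*(-1/4886828) = 784*(1/4624748) - 156738/1221707 = 196/1156187 - 156738/1221707 = -180978983434/1412521751209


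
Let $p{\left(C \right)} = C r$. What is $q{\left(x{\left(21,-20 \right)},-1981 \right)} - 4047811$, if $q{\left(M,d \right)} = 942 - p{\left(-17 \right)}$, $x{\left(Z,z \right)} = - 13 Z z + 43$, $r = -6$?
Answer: $-4046971$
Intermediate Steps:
$p{\left(C \right)} = - 6 C$ ($p{\left(C \right)} = C \left(-6\right) = - 6 C$)
$x{\left(Z,z \right)} = 43 - 13 Z z$ ($x{\left(Z,z \right)} = - 13 Z z + 43 = 43 - 13 Z z$)
$q{\left(M,d \right)} = 840$ ($q{\left(M,d \right)} = 942 - \left(-6\right) \left(-17\right) = 942 - 102 = 840$)
$q{\left(x{\left(21,-20 \right)},-1981 \right)} - 4047811 = 840 - 4047811 = -4046971$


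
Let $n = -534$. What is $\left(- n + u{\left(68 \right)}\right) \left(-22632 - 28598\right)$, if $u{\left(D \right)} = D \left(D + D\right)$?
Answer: $-501131860$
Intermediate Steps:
$u{\left(D \right)} = 2 D^{2}$ ($u{\left(D \right)} = D 2 D = 2 D^{2}$)
$\left(- n + u{\left(68 \right)}\right) \left(-22632 - 28598\right) = \left(\left(-1\right) \left(-534\right) + 2 \cdot 68^{2}\right) \left(-22632 - 28598\right) = \left(534 + 2 \cdot 4624\right) \left(-51230\right) = \left(534 + 9248\right) \left(-51230\right) = 9782 \left(-51230\right) = -501131860$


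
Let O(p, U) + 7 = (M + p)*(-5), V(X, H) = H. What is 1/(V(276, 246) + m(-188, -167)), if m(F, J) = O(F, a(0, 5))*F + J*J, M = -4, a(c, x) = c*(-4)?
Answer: -1/151029 ≈ -6.6212e-6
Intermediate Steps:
a(c, x) = -4*c
O(p, U) = 13 - 5*p (O(p, U) = -7 + (-4 + p)*(-5) = -7 + (20 - 5*p) = 13 - 5*p)
m(F, J) = J² + F*(13 - 5*F) (m(F, J) = (13 - 5*F)*F + J*J = F*(13 - 5*F) + J² = J² + F*(13 - 5*F))
1/(V(276, 246) + m(-188, -167)) = 1/(246 + ((-167)² - 1*(-188)*(-13 + 5*(-188)))) = 1/(246 + (27889 - 1*(-188)*(-13 - 940))) = 1/(246 + (27889 - 1*(-188)*(-953))) = 1/(246 + (27889 - 179164)) = 1/(246 - 151275) = 1/(-151029) = -1/151029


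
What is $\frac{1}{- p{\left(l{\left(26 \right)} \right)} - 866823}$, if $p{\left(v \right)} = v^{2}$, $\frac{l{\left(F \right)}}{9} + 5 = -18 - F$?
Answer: $- \frac{1}{1061304} \approx -9.4224 \cdot 10^{-7}$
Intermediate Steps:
$l{\left(F \right)} = -207 - 9 F$ ($l{\left(F \right)} = -45 + 9 \left(-18 - F\right) = -45 - \left(162 + 9 F\right) = -207 - 9 F$)
$\frac{1}{- p{\left(l{\left(26 \right)} \right)} - 866823} = \frac{1}{- \left(-207 - 234\right)^{2} - 866823} = \frac{1}{- \left(-441\right)^{2} - 866823} = \frac{1}{\left(-1\right) 194481 - 866823} = \frac{1}{-194481 - 866823} = \frac{1}{-1061304} = - \frac{1}{1061304}$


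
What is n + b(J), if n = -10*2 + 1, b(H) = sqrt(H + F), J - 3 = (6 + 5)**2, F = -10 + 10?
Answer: -19 + 2*sqrt(31) ≈ -7.8645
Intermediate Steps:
F = 0
J = 124 (J = 3 + (6 + 5)**2 = 3 + 11**2 = 3 + 121 = 124)
b(H) = sqrt(H) (b(H) = sqrt(H + 0) = sqrt(H))
n = -19 (n = -20 + 1 = -19)
n + b(J) = -19 + sqrt(124) = -19 + 2*sqrt(31)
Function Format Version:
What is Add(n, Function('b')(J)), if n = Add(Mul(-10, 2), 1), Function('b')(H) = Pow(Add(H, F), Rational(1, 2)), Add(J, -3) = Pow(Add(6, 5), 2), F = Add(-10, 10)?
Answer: Add(-19, Mul(2, Pow(31, Rational(1, 2)))) ≈ -7.8645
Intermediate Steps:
F = 0
J = 124 (J = Add(3, Pow(Add(6, 5), 2)) = Add(3, Pow(11, 2)) = Add(3, 121) = 124)
Function('b')(H) = Pow(H, Rational(1, 2)) (Function('b')(H) = Pow(Add(H, 0), Rational(1, 2)) = Pow(H, Rational(1, 2)))
n = -19 (n = Add(-20, 1) = -19)
Add(n, Function('b')(J)) = Add(-19, Pow(124, Rational(1, 2))) = Add(-19, Mul(2, Pow(31, Rational(1, 2))))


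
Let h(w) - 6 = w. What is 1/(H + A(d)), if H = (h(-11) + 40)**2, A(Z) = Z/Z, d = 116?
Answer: 1/1226 ≈ 0.00081566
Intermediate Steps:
h(w) = 6 + w
A(Z) = 1
H = 1225 (H = ((6 - 11) + 40)**2 = (-5 + 40)**2 = 35**2 = 1225)
1/(H + A(d)) = 1/(1225 + 1) = 1/1226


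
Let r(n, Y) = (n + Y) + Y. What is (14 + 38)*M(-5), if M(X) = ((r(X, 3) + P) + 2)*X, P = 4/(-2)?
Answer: -260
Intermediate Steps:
P = -2 (P = 4*(-1/2) = -2)
r(n, Y) = n + 2*Y (r(n, Y) = (Y + n) + Y = n + 2*Y)
M(X) = X*(6 + X) (M(X) = (((X + 2*3) - 2) + 2)*X = (((X + 6) - 2) + 2)*X = (((6 + X) - 2) + 2)*X = ((4 + X) + 2)*X = (6 + X)*X = X*(6 + X))
(14 + 38)*M(-5) = (14 + 38)*(-5*(6 - 5)) = 52*(-5*1) = 52*(-5) = -260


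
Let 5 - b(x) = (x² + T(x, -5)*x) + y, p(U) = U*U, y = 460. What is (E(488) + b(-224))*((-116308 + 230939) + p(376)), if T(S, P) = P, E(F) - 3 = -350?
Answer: -13337452686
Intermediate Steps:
p(U) = U²
E(F) = -347 (E(F) = 3 - 350 = -347)
b(x) = -455 - x² + 5*x (b(x) = 5 - ((x² - 5*x) + 460) = 5 - (460 + x² - 5*x) = 5 + (-460 - x² + 5*x) = -455 - x² + 5*x)
(E(488) + b(-224))*((-116308 + 230939) + p(376)) = (-347 + (-455 - 1*(-224)² + 5*(-224)))*((-116308 + 230939) + 376²) = (-347 + (-455 - 1*50176 - 1120))*(114631 + 141376) = (-347 + (-455 - 50176 - 1120))*256007 = (-347 - 51751)*256007 = -52098*256007 = -13337452686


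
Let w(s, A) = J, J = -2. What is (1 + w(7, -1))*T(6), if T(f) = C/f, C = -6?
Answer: 1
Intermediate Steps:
w(s, A) = -2
T(f) = -6/f
(1 + w(7, -1))*T(6) = (1 - 2)*(-6/6) = -(-6)/6 = -1*(-1) = 1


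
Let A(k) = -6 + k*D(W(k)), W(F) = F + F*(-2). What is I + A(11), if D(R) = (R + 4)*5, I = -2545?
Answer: -2936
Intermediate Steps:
W(F) = -F (W(F) = F - 2*F = -F)
D(R) = 20 + 5*R (D(R) = (4 + R)*5 = 20 + 5*R)
A(k) = -6 + k*(20 - 5*k) (A(k) = -6 + k*(20 + 5*(-k)) = -6 + k*(20 - 5*k))
I + A(11) = -2545 + (-6 + 5*11*(4 - 1*11)) = -2545 + (-6 + 5*11*(4 - 11)) = -2545 + (-6 + 5*11*(-7)) = -2545 + (-6 - 385) = -2545 - 391 = -2936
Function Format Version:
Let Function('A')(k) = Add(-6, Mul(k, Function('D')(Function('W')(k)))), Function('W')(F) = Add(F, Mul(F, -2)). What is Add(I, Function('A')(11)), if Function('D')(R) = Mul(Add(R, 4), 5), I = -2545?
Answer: -2936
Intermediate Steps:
Function('W')(F) = Mul(-1, F) (Function('W')(F) = Add(F, Mul(-2, F)) = Mul(-1, F))
Function('D')(R) = Add(20, Mul(5, R)) (Function('D')(R) = Mul(Add(4, R), 5) = Add(20, Mul(5, R)))
Function('A')(k) = Add(-6, Mul(k, Add(20, Mul(-5, k)))) (Function('A')(k) = Add(-6, Mul(k, Add(20, Mul(5, Mul(-1, k))))) = Add(-6, Mul(k, Add(20, Mul(-5, k)))))
Add(I, Function('A')(11)) = Add(-2545, Add(-6, Mul(5, 11, Add(4, Mul(-1, 11))))) = Add(-2545, Add(-6, Mul(5, 11, Add(4, -11)))) = Add(-2545, Add(-6, Mul(5, 11, -7))) = Add(-2545, Add(-6, -385)) = Add(-2545, -391) = -2936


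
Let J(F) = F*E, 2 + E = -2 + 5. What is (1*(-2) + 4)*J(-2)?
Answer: -4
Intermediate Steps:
E = 1 (E = -2 + (-2 + 5) = -2 + 3 = 1)
J(F) = F (J(F) = F*1 = F)
(1*(-2) + 4)*J(-2) = (1*(-2) + 4)*(-2) = (-2 + 4)*(-2) = 2*(-2) = -4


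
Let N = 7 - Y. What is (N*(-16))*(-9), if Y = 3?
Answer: 576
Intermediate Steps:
N = 4 (N = 7 - 1*3 = 7 - 3 = 4)
(N*(-16))*(-9) = (4*(-16))*(-9) = -64*(-9) = 576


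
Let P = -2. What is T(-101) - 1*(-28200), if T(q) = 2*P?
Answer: 28196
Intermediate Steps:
T(q) = -4 (T(q) = 2*(-2) = -4)
T(-101) - 1*(-28200) = -4 - 1*(-28200) = -4 + 28200 = 28196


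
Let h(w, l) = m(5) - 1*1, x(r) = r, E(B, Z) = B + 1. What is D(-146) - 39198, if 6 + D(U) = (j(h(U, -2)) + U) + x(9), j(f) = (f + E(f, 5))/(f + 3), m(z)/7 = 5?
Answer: -1455548/37 ≈ -39339.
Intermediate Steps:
E(B, Z) = 1 + B
m(z) = 35 (m(z) = 7*5 = 35)
h(w, l) = 34 (h(w, l) = 35 - 1*1 = 35 - 1 = 34)
j(f) = (1 + 2*f)/(3 + f) (j(f) = (f + (1 + f))/(f + 3) = (1 + 2*f)/(3 + f))
D(U) = 180/37 + U (D(U) = -6 + (((1 + 2*34)/(3 + 34) + U) + 9) = -6 + (((1 + 68)/37 + U) + 9) = -6 + (((1/37)*69 + U) + 9) = -6 + ((69/37 + U) + 9) = -6 + (402/37 + U) = 180/37 + U)
D(-146) - 39198 = (180/37 - 146) - 39198 = -5222/37 - 39198 = -1455548/37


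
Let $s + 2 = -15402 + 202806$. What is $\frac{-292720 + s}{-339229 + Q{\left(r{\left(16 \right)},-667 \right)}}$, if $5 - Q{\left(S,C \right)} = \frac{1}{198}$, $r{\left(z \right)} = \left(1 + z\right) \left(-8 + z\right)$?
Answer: $\frac{20852964}{67166353} \approx 0.31047$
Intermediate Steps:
$s = 187402$ ($s = -2 + \left(-15402 + 202806\right) = -2 + 187404 = 187402$)
$Q{\left(S,C \right)} = \frac{989}{198}$ ($Q{\left(S,C \right)} = 5 - \frac{1}{198} = \frac{989}{198}$)
$\frac{-292720 + s}{-339229 + Q{\left(r{\left(16 \right)},-667 \right)}} = \frac{-292720 + 187402}{-339229 + \frac{989}{198}} = - \frac{105318}{- \frac{67166353}{198}} = \left(-105318\right) \left(- \frac{198}{67166353}\right) = \frac{20852964}{67166353}$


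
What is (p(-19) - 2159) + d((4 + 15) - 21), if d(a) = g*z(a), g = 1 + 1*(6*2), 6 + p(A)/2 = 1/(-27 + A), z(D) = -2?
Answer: -50532/23 ≈ -2197.0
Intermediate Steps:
p(A) = -12 + 2/(-27 + A)
g = 13 (g = 1 + 1*12 = 1 + 12 = 13)
d(a) = -26 (d(a) = 13*(-2) = -26)
(p(-19) - 2159) + d((4 + 15) - 21) = (2*(163 - 6*(-19))/(-27 - 19) - 2159) - 26 = (2*(163 + 114)/(-46) - 2159) - 26 = (2*(-1/46)*277 - 2159) - 26 = (-277/23 - 2159) - 26 = -49934/23 - 26 = -50532/23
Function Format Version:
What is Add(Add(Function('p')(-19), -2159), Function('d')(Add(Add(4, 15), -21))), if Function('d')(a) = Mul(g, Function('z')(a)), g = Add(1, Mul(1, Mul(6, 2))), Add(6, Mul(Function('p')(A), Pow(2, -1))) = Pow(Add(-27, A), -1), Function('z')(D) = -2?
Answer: Rational(-50532, 23) ≈ -2197.0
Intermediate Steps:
Function('p')(A) = Add(-12, Mul(2, Pow(Add(-27, A), -1)))
g = 13 (g = Add(1, Mul(1, 12)) = Add(1, 12) = 13)
Function('d')(a) = -26 (Function('d')(a) = Mul(13, -2) = -26)
Add(Add(Function('p')(-19), -2159), Function('d')(Add(Add(4, 15), -21))) = Add(Add(Mul(2, Pow(Add(-27, -19), -1), Add(163, Mul(-6, -19))), -2159), -26) = Add(Add(Mul(2, Pow(-46, -1), Add(163, 114)), -2159), -26) = Add(Add(Mul(2, Rational(-1, 46), 277), -2159), -26) = Add(Add(Rational(-277, 23), -2159), -26) = Add(Rational(-49934, 23), -26) = Rational(-50532, 23)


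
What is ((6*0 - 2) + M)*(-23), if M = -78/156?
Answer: 115/2 ≈ 57.500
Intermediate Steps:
M = -1/2 (M = -78*1/156 = -1/2 ≈ -0.50000)
((6*0 - 2) + M)*(-23) = ((6*0 - 2) - 1/2)*(-23) = ((0 - 2) - 1/2)*(-23) = (-2 - 1/2)*(-23) = -5/2*(-23) = 115/2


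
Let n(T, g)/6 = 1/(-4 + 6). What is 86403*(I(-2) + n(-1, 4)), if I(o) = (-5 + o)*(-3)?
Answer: 2073672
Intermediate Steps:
n(T, g) = 3 (n(T, g) = 6/(-4 + 6) = 6/2 = 6*(½) = 3)
I(o) = 15 - 3*o
86403*(I(-2) + n(-1, 4)) = 86403*((15 - 3*(-2)) + 3) = 86403*((15 + 6) + 3) = 86403*(21 + 3) = 86403*24 = 2073672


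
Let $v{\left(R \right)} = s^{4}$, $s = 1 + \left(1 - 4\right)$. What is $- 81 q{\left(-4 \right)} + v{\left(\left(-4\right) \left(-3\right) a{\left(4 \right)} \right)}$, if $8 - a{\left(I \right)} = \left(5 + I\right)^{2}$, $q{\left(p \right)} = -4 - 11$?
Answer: $1231$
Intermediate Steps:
$q{\left(p \right)} = -15$ ($q{\left(p \right)} = -4 - 11 = -15$)
$a{\left(I \right)} = 8 - \left(5 + I\right)^{2}$
$s = -2$ ($s = 1 - 3 = -2$)
$v{\left(R \right)} = 16$ ($v{\left(R \right)} = \left(-2\right)^{4} = 16$)
$- 81 q{\left(-4 \right)} + v{\left(\left(-4\right) \left(-3\right) a{\left(4 \right)} \right)} = \left(-81\right) \left(-15\right) + 16 = 1215 + 16 = 1231$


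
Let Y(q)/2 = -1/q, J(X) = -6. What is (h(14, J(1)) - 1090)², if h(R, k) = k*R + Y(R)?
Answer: 67551961/49 ≈ 1.3786e+6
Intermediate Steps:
Y(q) = -2/q (Y(q) = 2*(-1/q) = -2/q)
h(R, k) = -2/R + R*k (h(R, k) = k*R - 2/R = R*k - 2/R = -2/R + R*k)
(h(14, J(1)) - 1090)² = ((-2/14 + 14*(-6)) - 1090)² = ((-2*1/14 - 84) - 1090)² = ((-⅐ - 84) - 1090)² = (-589/7 - 1090)² = (-8219/7)² = 67551961/49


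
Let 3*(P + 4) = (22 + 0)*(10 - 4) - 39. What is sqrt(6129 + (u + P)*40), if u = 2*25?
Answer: sqrt(9209) ≈ 95.964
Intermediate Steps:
u = 50
P = 27 (P = -4 + ((22 + 0)*(10 - 4) - 39)/3 = -4 + (22*6 - 39)/3 = -4 + (132 - 39)/3 = -4 + (1/3)*93 = -4 + 31 = 27)
sqrt(6129 + (u + P)*40) = sqrt(6129 + (50 + 27)*40) = sqrt(6129 + 77*40) = sqrt(6129 + 3080) = sqrt(9209)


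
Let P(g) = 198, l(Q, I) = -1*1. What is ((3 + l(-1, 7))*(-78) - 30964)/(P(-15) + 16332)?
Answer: -3112/1653 ≈ -1.8826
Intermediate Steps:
l(Q, I) = -1
((3 + l(-1, 7))*(-78) - 30964)/(P(-15) + 16332) = ((3 - 1)*(-78) - 30964)/(198 + 16332) = (2*(-78) - 30964)/16530 = (-156 - 30964)*(1/16530) = -31120*1/16530 = -3112/1653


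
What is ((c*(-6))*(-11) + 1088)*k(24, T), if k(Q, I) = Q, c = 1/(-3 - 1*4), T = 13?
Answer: 181200/7 ≈ 25886.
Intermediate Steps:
c = -1/7 (c = 1/(-3 - 4) = 1/(-7) = 1*(-1/7) = -1/7 ≈ -0.14286)
((c*(-6))*(-11) + 1088)*k(24, T) = (-1/7*(-6)*(-11) + 1088)*24 = ((6/7)*(-11) + 1088)*24 = (-66/7 + 1088)*24 = (7550/7)*24 = 181200/7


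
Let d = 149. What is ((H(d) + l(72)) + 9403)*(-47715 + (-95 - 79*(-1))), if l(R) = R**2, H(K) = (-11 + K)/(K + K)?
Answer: -103744855892/149 ≈ -6.9627e+8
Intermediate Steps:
H(K) = (-11 + K)/(2*K) (H(K) = (-11 + K)/((2*K)) = (-11 + K)*(1/(2*K)) = (-11 + K)/(2*K))
((H(d) + l(72)) + 9403)*(-47715 + (-95 - 79*(-1))) = (((1/2)*(-11 + 149)/149 + 72**2) + 9403)*(-47715 + (-95 - 79*(-1))) = (((1/2)*(1/149)*138 + 5184) + 9403)*(-47715 + (-95 + 79)) = ((69/149 + 5184) + 9403)*(-47715 - 16) = (772485/149 + 9403)*(-47731) = (2173532/149)*(-47731) = -103744855892/149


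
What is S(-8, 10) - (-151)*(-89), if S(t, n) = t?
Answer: -13447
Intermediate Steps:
S(-8, 10) - (-151)*(-89) = -8 - (-151)*(-89) = -8 - 151*89 = -8 - 13439 = -13447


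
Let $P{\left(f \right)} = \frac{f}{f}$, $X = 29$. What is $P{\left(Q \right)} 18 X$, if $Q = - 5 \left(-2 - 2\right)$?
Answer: $522$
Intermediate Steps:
$Q = 20$ ($Q = \left(-5\right) \left(-4\right) = 20$)
$P{\left(f \right)} = 1$
$P{\left(Q \right)} 18 X = 1 \cdot 18 \cdot 29 = 18 \cdot 29 = 522$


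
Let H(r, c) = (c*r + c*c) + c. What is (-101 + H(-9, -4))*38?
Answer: -2014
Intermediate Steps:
H(r, c) = c + c² + c*r (H(r, c) = (c*r + c²) + c = (c² + c*r) + c = c + c² + c*r)
(-101 + H(-9, -4))*38 = (-101 - 4*(1 - 4 - 9))*38 = (-101 - 4*(-12))*38 = (-101 + 48)*38 = -53*38 = -2014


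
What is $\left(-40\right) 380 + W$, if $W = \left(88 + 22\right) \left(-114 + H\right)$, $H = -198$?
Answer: $-49520$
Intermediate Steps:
$W = -34320$ ($W = \left(88 + 22\right) \left(-114 - 198\right) = 110 \left(-312\right) = -34320$)
$\left(-40\right) 380 + W = \left(-40\right) 380 - 34320 = -15200 - 34320 = -49520$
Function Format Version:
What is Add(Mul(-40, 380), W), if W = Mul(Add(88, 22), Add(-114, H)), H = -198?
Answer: -49520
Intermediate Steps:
W = -34320 (W = Mul(Add(88, 22), Add(-114, -198)) = Mul(110, -312) = -34320)
Add(Mul(-40, 380), W) = Add(Mul(-40, 380), -34320) = Add(-15200, -34320) = -49520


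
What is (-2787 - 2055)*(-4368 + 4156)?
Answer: 1026504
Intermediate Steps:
(-2787 - 2055)*(-4368 + 4156) = -4842*(-212) = 1026504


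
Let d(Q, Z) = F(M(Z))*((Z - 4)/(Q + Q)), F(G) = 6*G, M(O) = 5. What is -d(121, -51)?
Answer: 75/11 ≈ 6.8182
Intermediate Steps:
d(Q, Z) = 15*(-4 + Z)/Q (d(Q, Z) = (6*5)*((Z - 4)/(Q + Q)) = 30*((-4 + Z)/((2*Q))) = 30*((-4 + Z)*(1/(2*Q))) = 30*((-4 + Z)/(2*Q)) = 15*(-4 + Z)/Q)
-d(121, -51) = -15*(-4 - 51)/121 = -15*(-55)/121 = -1*(-75/11) = 75/11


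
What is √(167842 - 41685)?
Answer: √126157 ≈ 355.19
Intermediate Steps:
√(167842 - 41685) = √126157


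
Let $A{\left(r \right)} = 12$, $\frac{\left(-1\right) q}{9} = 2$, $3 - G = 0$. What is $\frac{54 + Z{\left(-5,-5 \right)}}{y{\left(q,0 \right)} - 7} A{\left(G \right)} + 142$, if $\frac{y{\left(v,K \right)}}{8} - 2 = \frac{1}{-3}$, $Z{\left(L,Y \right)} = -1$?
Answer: $\frac{4606}{19} \approx 242.42$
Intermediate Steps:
$G = 3$ ($G = 3 - 0 = 3 + 0 = 3$)
$q = -18$ ($q = \left(-9\right) 2 = -18$)
$y{\left(v,K \right)} = \frac{40}{3}$ ($y{\left(v,K \right)} = 16 + \frac{8}{-3} = 16 + 8 \left(- \frac{1}{3}\right) = 16 - \frac{8}{3} = \frac{40}{3}$)
$\frac{54 + Z{\left(-5,-5 \right)}}{y{\left(q,0 \right)} - 7} A{\left(G \right)} + 142 = \frac{54 - 1}{\frac{40}{3} - 7} \cdot 12 + 142 = \frac{53}{\frac{19}{3}} \cdot 12 + 142 = 53 \cdot \frac{3}{19} \cdot 12 + 142 = \frac{159}{19} \cdot 12 + 142 = \frac{1908}{19} + 142 = \frac{4606}{19}$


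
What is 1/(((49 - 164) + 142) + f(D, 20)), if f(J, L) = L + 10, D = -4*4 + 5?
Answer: 1/57 ≈ 0.017544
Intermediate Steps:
D = -11 (D = -16 + 5 = -11)
f(J, L) = 10 + L
1/(((49 - 164) + 142) + f(D, 20)) = 1/(((49 - 164) + 142) + (10 + 20)) = 1/((-115 + 142) + 30) = 1/(27 + 30) = 1/57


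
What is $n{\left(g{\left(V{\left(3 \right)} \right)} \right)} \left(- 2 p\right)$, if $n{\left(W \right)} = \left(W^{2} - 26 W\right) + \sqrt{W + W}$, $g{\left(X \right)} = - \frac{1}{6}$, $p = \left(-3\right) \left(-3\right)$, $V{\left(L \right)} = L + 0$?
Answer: $- \frac{157}{2} - 6 i \sqrt{3} \approx -78.5 - 10.392 i$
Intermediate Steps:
$V{\left(L \right)} = L$
$p = 9$
$g{\left(X \right)} = - \frac{1}{6}$ ($g{\left(X \right)} = \left(-1\right) \frac{1}{6} = - \frac{1}{6}$)
$n{\left(W \right)} = W^{2} - 26 W + \sqrt{2} \sqrt{W}$ ($n{\left(W \right)} = \left(W^{2} - 26 W\right) + \sqrt{2 W} = \left(W^{2} - 26 W\right) + \sqrt{2} \sqrt{W} = W^{2} - 26 W + \sqrt{2} \sqrt{W}$)
$n{\left(g{\left(V{\left(3 \right)} \right)} \right)} \left(- 2 p\right) = \left(\left(- \frac{1}{6}\right)^{2} - - \frac{13}{3} + \sqrt{2} \sqrt{- \frac{1}{6}}\right) \left(\left(-2\right) 9\right) = \left(\frac{1}{36} + \frac{13}{3} + \sqrt{2} \frac{i \sqrt{6}}{6}\right) \left(-18\right) = \left(\frac{1}{36} + \frac{13}{3} + \frac{i \sqrt{3}}{3}\right) \left(-18\right) = \left(\frac{157}{36} + \frac{i \sqrt{3}}{3}\right) \left(-18\right) = - \frac{157}{2} - 6 i \sqrt{3}$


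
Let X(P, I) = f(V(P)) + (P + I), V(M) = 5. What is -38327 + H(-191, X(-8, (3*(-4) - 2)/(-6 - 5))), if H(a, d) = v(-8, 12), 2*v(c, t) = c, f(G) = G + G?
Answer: -38331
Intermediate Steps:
f(G) = 2*G
v(c, t) = c/2
X(P, I) = 10 + I + P (X(P, I) = 2*5 + (P + I) = 10 + (I + P) = 10 + I + P)
H(a, d) = -4 (H(a, d) = (½)*(-8) = -4)
-38327 + H(-191, X(-8, (3*(-4) - 2)/(-6 - 5))) = -38327 - 4 = -38331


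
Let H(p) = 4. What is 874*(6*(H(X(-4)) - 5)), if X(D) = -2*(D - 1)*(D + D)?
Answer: -5244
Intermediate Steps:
X(D) = -4*D*(-1 + D) (X(D) = -2*(-1 + D)*2*D = -4*D*(-1 + D))
874*(6*(H(X(-4)) - 5)) = 874*(6*(4 - 5)) = 874*(6*(-1)) = 874*(-6) = -5244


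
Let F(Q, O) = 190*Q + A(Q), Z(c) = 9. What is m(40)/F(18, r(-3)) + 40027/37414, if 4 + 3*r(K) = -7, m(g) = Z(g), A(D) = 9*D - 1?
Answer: 11051801/10306118 ≈ 1.0724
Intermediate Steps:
A(D) = -1 + 9*D
m(g) = 9
r(K) = -11/3 (r(K) = -4/3 + (⅓)*(-7) = -4/3 - 7/3 = -11/3)
F(Q, O) = -1 + 199*Q (F(Q, O) = 190*Q + (-1 + 9*Q) = -1 + 199*Q)
m(40)/F(18, r(-3)) + 40027/37414 = 9/(-1 + 199*18) + 40027/37414 = 9/(-1 + 3582) + 40027*(1/37414) = 9/3581 + 3079/2878 = 11051801/10306118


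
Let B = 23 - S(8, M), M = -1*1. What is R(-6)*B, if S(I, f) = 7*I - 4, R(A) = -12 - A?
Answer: 174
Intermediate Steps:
M = -1
S(I, f) = -4 + 7*I
B = -29 (B = 23 - (-4 + 7*8) = 23 - (-4 + 56) = 23 - 1*52 = 23 - 52 = -29)
R(-6)*B = (-12 - 1*(-6))*(-29) = (-12 + 6)*(-29) = -6*(-29) = 174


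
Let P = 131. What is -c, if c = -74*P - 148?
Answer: 9842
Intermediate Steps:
c = -9842 (c = -74*131 - 148 = -9694 - 148 = -9842)
-c = -1*(-9842) = 9842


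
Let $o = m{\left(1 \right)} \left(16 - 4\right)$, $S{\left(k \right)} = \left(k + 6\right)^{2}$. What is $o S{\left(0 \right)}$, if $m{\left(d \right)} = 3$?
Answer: $1296$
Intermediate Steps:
$S{\left(k \right)} = \left(6 + k\right)^{2}$
$o = 36$ ($o = 3 \left(16 - 4\right) = 3 \cdot 12 = 36$)
$o S{\left(0 \right)} = 36 \left(6 + 0\right)^{2} = 36 \cdot 6^{2} = 36 \cdot 36 = 1296$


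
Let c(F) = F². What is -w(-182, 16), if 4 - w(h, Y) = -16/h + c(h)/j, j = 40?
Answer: 750011/910 ≈ 824.19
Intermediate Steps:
w(h, Y) = 4 + 16/h - h²/40 (w(h, Y) = 4 - (-16/h + h²/40) = 4 + (16/h - h²/40) = 4 + 16/h - h²/40)
-w(-182, 16) = -(4 + 16/(-182) - 1/40*(-182)²) = -(4 + 16*(-1/182) - 1/40*33124) = -(4 - 8/91 - 8281/10) = -1*(-750011/910) = 750011/910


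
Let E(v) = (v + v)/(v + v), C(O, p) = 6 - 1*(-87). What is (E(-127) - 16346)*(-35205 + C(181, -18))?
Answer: 573905640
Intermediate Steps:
C(O, p) = 93 (C(O, p) = 6 + 87 = 93)
E(v) = 1 (E(v) = (2*v)/((2*v)) = (2*v)*(1/(2*v)) = 1)
(E(-127) - 16346)*(-35205 + C(181, -18)) = (1 - 16346)*(-35205 + 93) = -16345*(-35112) = 573905640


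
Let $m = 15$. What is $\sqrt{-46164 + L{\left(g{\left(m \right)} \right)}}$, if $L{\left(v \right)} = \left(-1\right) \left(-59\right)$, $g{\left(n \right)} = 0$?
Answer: $i \sqrt{46105} \approx 214.72 i$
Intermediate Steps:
$L{\left(v \right)} = 59$
$\sqrt{-46164 + L{\left(g{\left(m \right)} \right)}} = \sqrt{-46164 + 59} = \sqrt{-46105} = i \sqrt{46105}$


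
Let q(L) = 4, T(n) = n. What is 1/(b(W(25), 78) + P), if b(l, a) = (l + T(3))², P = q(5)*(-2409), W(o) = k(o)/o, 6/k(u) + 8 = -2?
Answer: -15625/150424116 ≈ -0.00010387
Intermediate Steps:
k(u) = -⅗ (k(u) = 6/(-8 - 2) = 6/(-10) = 6*(-⅒) = -⅗)
W(o) = -3/(5*o)
P = -9636 (P = 4*(-2409) = -9636)
b(l, a) = (3 + l)² (b(l, a) = (l + 3)² = (3 + l)²)
1/(b(W(25), 78) + P) = 1/((3 - ⅗/25)² - 9636) = 1/((3 - ⅗*1/25)² - 9636) = 1/((3 - 3/125)² - 9636) = 1/((372/125)² - 9636) = 1/(138384/15625 - 9636) = 1/(-150424116/15625) = -15625/150424116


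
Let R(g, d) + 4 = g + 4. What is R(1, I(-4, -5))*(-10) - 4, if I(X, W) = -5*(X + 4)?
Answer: -14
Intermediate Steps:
I(X, W) = -20 - 5*X (I(X, W) = -5*(4 + X) = -20 - 5*X)
R(g, d) = g (R(g, d) = -4 + (g + 4) = -4 + (4 + g) = g)
R(1, I(-4, -5))*(-10) - 4 = 1*(-10) - 4 = -10 - 4 = -14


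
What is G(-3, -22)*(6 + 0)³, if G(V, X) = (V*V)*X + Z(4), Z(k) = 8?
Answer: -41040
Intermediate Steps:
G(V, X) = 8 + X*V² (G(V, X) = (V*V)*X + 8 = V²*X + 8 = X*V² + 8 = 8 + X*V²)
G(-3, -22)*(6 + 0)³ = (8 - 22*(-3)²)*(6 + 0)³ = (8 - 22*9)*6³ = (8 - 198)*216 = -190*216 = -41040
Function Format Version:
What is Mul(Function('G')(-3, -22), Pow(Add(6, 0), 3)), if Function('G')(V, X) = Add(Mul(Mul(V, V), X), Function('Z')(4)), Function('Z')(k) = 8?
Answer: -41040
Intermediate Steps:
Function('G')(V, X) = Add(8, Mul(X, Pow(V, 2))) (Function('G')(V, X) = Add(Mul(Mul(V, V), X), 8) = Add(Mul(Pow(V, 2), X), 8) = Add(Mul(X, Pow(V, 2)), 8) = Add(8, Mul(X, Pow(V, 2))))
Mul(Function('G')(-3, -22), Pow(Add(6, 0), 3)) = Mul(Add(8, Mul(-22, Pow(-3, 2))), Pow(Add(6, 0), 3)) = Mul(Add(8, Mul(-22, 9)), Pow(6, 3)) = Mul(Add(8, -198), 216) = Mul(-190, 216) = -41040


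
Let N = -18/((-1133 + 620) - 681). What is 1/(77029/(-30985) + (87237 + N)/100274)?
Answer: -309145494055/499586219872 ≈ -0.61880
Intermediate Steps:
N = 3/199 (N = -18/(-513 - 681) = -18/(-1194) = -18*(-1/1194) = 3/199 ≈ 0.015075)
1/(77029/(-30985) + (87237 + N)/100274) = 1/(77029/(-30985) + (87237 + 3/199)/100274) = 1/(77029*(-1/30985) + (17360166/199)*(1/100274)) = 1/(-77029/30985 + 8680083/9977263) = 1/(-499586219872/309145494055) = -309145494055/499586219872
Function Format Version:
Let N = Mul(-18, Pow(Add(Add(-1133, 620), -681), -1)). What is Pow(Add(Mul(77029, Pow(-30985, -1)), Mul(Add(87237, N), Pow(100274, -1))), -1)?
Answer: Rational(-309145494055, 499586219872) ≈ -0.61880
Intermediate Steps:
N = Rational(3, 199) (N = Mul(-18, Pow(Add(-513, -681), -1)) = Mul(-18, Pow(-1194, -1)) = Mul(-18, Rational(-1, 1194)) = Rational(3, 199) ≈ 0.015075)
Pow(Add(Mul(77029, Pow(-30985, -1)), Mul(Add(87237, N), Pow(100274, -1))), -1) = Pow(Add(Mul(77029, Pow(-30985, -1)), Mul(Add(87237, Rational(3, 199)), Pow(100274, -1))), -1) = Pow(Add(Mul(77029, Rational(-1, 30985)), Mul(Rational(17360166, 199), Rational(1, 100274))), -1) = Pow(Add(Rational(-77029, 30985), Rational(8680083, 9977263)), -1) = Pow(Rational(-499586219872, 309145494055), -1) = Rational(-309145494055, 499586219872)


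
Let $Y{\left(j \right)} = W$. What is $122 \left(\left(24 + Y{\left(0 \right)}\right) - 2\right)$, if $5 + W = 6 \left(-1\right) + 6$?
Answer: $2074$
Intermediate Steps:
$W = -5$ ($W = -5 + \left(6 \left(-1\right) + 6\right) = -5 + \left(-6 + 6\right) = -5 + 0 = -5$)
$Y{\left(j \right)} = -5$
$122 \left(\left(24 + Y{\left(0 \right)}\right) - 2\right) = 122 \left(\left(24 - 5\right) - 2\right) = 122 \left(19 - 2\right) = 122 \cdot 17 = 2074$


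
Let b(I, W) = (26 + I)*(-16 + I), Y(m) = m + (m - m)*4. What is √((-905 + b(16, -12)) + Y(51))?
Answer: I*√854 ≈ 29.223*I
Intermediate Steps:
Y(m) = m (Y(m) = m + 0*4 = m + 0 = m)
b(I, W) = (-16 + I)*(26 + I)
√((-905 + b(16, -12)) + Y(51)) = √((-905 + (-416 + 16² + 10*16)) + 51) = √((-905 + (-416 + 256 + 160)) + 51) = √((-905 + 0) + 51) = √(-905 + 51) = √(-854) = I*√854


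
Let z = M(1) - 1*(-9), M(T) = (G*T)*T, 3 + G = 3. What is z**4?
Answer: 6561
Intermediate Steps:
G = 0 (G = -3 + 3 = 0)
M(T) = 0 (M(T) = (0*T)*T = 0*T = 0)
z = 9 (z = 0 - 1*(-9) = 0 + 9 = 9)
z**4 = 9**4 = 6561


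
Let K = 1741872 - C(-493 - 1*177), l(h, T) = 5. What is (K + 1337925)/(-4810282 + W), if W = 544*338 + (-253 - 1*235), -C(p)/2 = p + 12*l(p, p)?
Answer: -3078577/4626898 ≈ -0.66537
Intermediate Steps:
C(p) = -120 - 2*p (C(p) = -2*(p + 12*5) = -2*(p + 60) = -2*(60 + p) = -120 - 2*p)
K = 1740652 (K = 1741872 - (-120 - 2*(-493 - 1*177)) = 1741872 - (-120 - 2*(-493 - 177)) = 1741872 - (-120 - 2*(-670)) = 1741872 - (-120 + 1340) = 1741872 - 1*1220 = 1741872 - 1220 = 1740652)
W = 183384 (W = 183872 + (-253 - 235) = 183872 - 488 = 183384)
(K + 1337925)/(-4810282 + W) = (1740652 + 1337925)/(-4810282 + 183384) = 3078577/(-4626898) = 3078577*(-1/4626898) = -3078577/4626898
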